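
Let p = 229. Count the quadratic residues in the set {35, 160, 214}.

1

(35/229) = -1 → non-residue.
(160/229) = -1 → non-residue.
(214/229) = +1 → QR.
Total quadratic residues among the 3: 1.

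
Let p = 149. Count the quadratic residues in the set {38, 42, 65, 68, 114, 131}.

3

(38/149) = -1 → non-residue.
(42/149) = +1 → QR.
(65/149) = -1 → non-residue.
(68/149) = +1 → QR.
(114/149) = +1 → QR.
(131/149) = -1 → non-residue.
Total quadratic residues among the 6: 3.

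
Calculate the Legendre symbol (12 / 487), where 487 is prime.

Pull out 2^2: since 487 ≡ 7 (mod 8), (2/487) = +1, so (2/487)^2 = +1.
Reciprocity: 3 ≡ 3 and 487 ≡ 3 (mod 4), so (3/487) = −(487/3).
Reduce top mod 3: now compute (1/3).
Reached (1/3) = 1. Collecting the sign flips along the way, the symbol is -1.

-1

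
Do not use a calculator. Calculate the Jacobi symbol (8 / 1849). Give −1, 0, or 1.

Pull out 2^3: since 1849 ≡ 1 (mod 8), (2/1849) = +1, so (2/1849)^3 = +1.
Reached (1/1849) = 1. Collecting the sign flips along the way, the symbol is +1.

1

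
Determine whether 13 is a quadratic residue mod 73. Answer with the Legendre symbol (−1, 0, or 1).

Euler's criterion: (13/73) ≡ 13^36 (mod 73).
13^2 ≡ 23 (mod 73)
13^4 ≡ 18 (mod 73)
13^8 ≡ 32 (mod 73)
13^16 ≡ 2 (mod 73)
13^32 ≡ 4 (mod 73)
13^36 = 13^(32+4) ≡ 72 (mod 73).
Result is 72 ≡ −1, so (13/73) = −1.

-1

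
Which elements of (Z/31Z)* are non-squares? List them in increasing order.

3 6 11 12 13 15 17 21 22 23 24 26 27 29 30

Square k = 1,…,15 (k and 31−k give the same square):
1²=1, 2²=4, 3²=9, 4²=16, 5²=25, 6²≡5, 7²≡18, 8²≡2, 9²≡19, 10²≡7, 11²≡28, 12²≡20, 13²≡14, 14²≡10, 15²≡8 (mod 31).
The residues are {1, 2, 4, 5, 7, 8, 9, 10, 14, 16, 18, 19, 20, 25, 28}; the non-residues are the remaining 15 nonzero classes.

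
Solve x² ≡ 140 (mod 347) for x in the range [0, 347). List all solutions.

Since 347 ≡ 3 (mod 4), a square root of 140 is 140^((347+1)/4) = 140^87 mod 347.
Repeated squaring: 140^2≡168, 140^4≡117, 140^8≡156, 140^16≡46, 140^32≡34, 140^64≡115 (mod 347).
140^87 = 140^(64+16+4+2+1) ≡ 293 (mod 347).
Check: 293² = 85849 ≡ 140 (mod 347). The two roots are 54 and 293.

54, 293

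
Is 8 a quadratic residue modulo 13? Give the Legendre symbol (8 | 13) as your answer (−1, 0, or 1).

-1

Pull out 2^3: since 13 ≡ 5 (mod 8), (2/13) = -1, so (2/13)^3 = -1.
Reached (1/13) = 1. Collecting the sign flips along the way, the symbol is -1.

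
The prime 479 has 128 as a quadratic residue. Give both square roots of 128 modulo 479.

Since 479 ≡ 3 (mod 4), a square root of 128 is 128^((479+1)/4) = 128^120 mod 479.
Repeated squaring: 128^2≡98, 128^4≡24, 128^8≡97, 128^16≡308, 128^32≡22, 128^64≡5 (mod 479).
128^120 = 128^(64+32+16+8) ≡ 420 (mod 479).
Check: 420² = 176400 ≡ 128 (mod 479). The two roots are 59 and 420.

59, 420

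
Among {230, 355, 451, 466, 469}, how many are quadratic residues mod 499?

(230/499) = +1 → QR.
(355/499) = -1 → non-residue.
(451/499) = +1 → QR.
(466/499) = -1 → non-residue.
(469/499) = -1 → non-residue.
Total quadratic residues among the 5: 2.

2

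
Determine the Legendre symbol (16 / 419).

1

Euler's criterion: (16/419) ≡ 16^209 (mod 419).
16^2 ≡ 256 (mod 419)
16^4 ≡ 172 (mod 419)
16^8 ≡ 254 (mod 419)
16^16 ≡ 409 (mod 419)
16^32 ≡ 100 (mod 419)
16^64 ≡ 363 (mod 419)
16^128 ≡ 203 (mod 419)
16^209 = 16^(128+64+16+1) ≡ 1 (mod 419).
Result is 1, so (16/419) = 1.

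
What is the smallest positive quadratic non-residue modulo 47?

(2/47) = +1, so 2 is a residue.
(3/47) = +1, so 3 is a residue.
(4/47) = +1, so 4 is a residue.
(5/47) = −1, so 5 is the smallest positive non-residue mod 47.

5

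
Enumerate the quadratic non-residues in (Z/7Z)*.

Square k = 1,…,3 (k and 7−k give the same square):
1²=1, 2²=4, 3²≡2 (mod 7).
The residues are {1, 2, 4}; the non-residues are the remaining 3 nonzero classes.

3 5 6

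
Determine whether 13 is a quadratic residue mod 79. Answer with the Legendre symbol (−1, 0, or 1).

1

Reciprocity: 13 ≡ 1 and 79 ≡ 3 (mod 4), so (13/79) = +(79/13).
Reduce top mod 13: now compute (1/13).
Reached (1/13) = 1. Collecting the sign flips along the way, the symbol is +1.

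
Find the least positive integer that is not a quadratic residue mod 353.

(2/353) = +1, so 2 is a residue.
(3/353) = −1, so 3 is the smallest positive non-residue mod 353.

3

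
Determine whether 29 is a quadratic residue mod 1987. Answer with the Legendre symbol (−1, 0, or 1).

Reciprocity: 29 ≡ 1 and 1987 ≡ 3 (mod 4), so (29/1987) = +(1987/29).
Reduce top mod 29: now compute (15/29).
Reciprocity: 15 ≡ 3 and 29 ≡ 1 (mod 4), so (15/29) = +(29/15).
Reduce top mod 15: now compute (14/15).
Pull out 2: since 15 ≡ 7 (mod 8), (2/15) = +1.
Reciprocity: 7 ≡ 3 and 15 ≡ 3 (mod 4), so (7/15) = −(15/7).
Reduce top mod 7: now compute (1/7).
Reached (1/7) = 1. Collecting the sign flips along the way, the symbol is -1.

-1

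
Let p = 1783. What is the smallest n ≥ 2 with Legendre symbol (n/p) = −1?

3

(2/1783) = +1, so 2 is a residue.
(3/1783) = −1, so 3 is the smallest positive non-residue mod 1783.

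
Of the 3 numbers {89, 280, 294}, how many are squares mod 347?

(89/347) = +1 → QR.
(280/347) = -1 → non-residue.
(294/347) = -1 → non-residue.
Total quadratic residues among the 3: 1.

1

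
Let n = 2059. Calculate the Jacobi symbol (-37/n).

First reduce: -37 ≡ 2022 (mod 2059).
Pull out 2: since 2059 ≡ 3 (mod 8), (2/2059) = -1.
Reciprocity: 1011 ≡ 3 and 2059 ≡ 3 (mod 4), so (1011/2059) = −(2059/1011).
Reduce top mod 1011: now compute (37/1011).
Reciprocity: 37 ≡ 1 and 1011 ≡ 3 (mod 4), so (37/1011) = +(1011/37).
Reduce top mod 37: now compute (12/37).
Pull out 2^2: since 37 ≡ 5 (mod 8), (2/37) = -1, so (2/37)^2 = +1.
Reciprocity: 3 ≡ 3 and 37 ≡ 1 (mod 4), so (3/37) = +(37/3).
Reduce top mod 3: now compute (1/3).
Reached (1/3) = 1. Collecting the sign flips along the way, the symbol is +1.

1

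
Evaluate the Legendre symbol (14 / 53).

Pull out 2: since 53 ≡ 5 (mod 8), (2/53) = -1.
Reciprocity: 7 ≡ 3 and 53 ≡ 1 (mod 4), so (7/53) = +(53/7).
Reduce top mod 7: now compute (4/7).
Pull out 2^2: since 7 ≡ 7 (mod 8), (2/7) = +1, so (2/7)^2 = +1.
Reached (1/7) = 1. Collecting the sign flips along the way, the symbol is -1.

-1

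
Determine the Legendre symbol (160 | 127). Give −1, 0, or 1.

Euler's criterion: (160/127) ≡ 33^63 (mod 127).
33^2 ≡ 73 (mod 127)
33^4 ≡ 122 (mod 127)
33^8 ≡ 25 (mod 127)
33^16 ≡ 117 (mod 127)
33^32 ≡ 100 (mod 127)
33^63 = 33^(32+16+8+4+2+1) ≡ 126 (mod 127).
Result is 126 ≡ −1, so (160/127) = −1.

-1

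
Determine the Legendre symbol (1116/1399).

-1

Pull out 2^2: since 1399 ≡ 7 (mod 8), (2/1399) = +1, so (2/1399)^2 = +1.
Reciprocity: 279 ≡ 3 and 1399 ≡ 3 (mod 4), so (279/1399) = −(1399/279).
Reduce top mod 279: now compute (4/279).
Pull out 2^2: since 279 ≡ 7 (mod 8), (2/279) = +1, so (2/279)^2 = +1.
Reached (1/279) = 1. Collecting the sign flips along the way, the symbol is -1.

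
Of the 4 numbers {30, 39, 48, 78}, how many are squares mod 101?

2

(30/101) = +1 → QR.
(39/101) = -1 → non-residue.
(48/101) = -1 → non-residue.
(78/101) = +1 → QR.
Total quadratic residues among the 4: 2.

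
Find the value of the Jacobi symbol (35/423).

-1

Reciprocity: 35 ≡ 3 and 423 ≡ 3 (mod 4), so (35/423) = −(423/35).
Reduce top mod 35: now compute (3/35).
Reciprocity: 3 ≡ 3 and 35 ≡ 3 (mod 4), so (3/35) = −(35/3).
Reduce top mod 3: now compute (2/3).
Pull out 2: since 3 ≡ 3 (mod 8), (2/3) = -1.
Reached (1/3) = 1. Collecting the sign flips along the way, the symbol is -1.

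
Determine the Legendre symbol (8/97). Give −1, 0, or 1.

1

Pull out 2^3: since 97 ≡ 1 (mod 8), (2/97) = +1, so (2/97)^3 = +1.
Reached (1/97) = 1. Collecting the sign flips along the way, the symbol is +1.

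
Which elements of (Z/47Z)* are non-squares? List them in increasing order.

5,10,11,13,15,19,20,22,23,26,29,30,31,33,35,38,39,40,41,43,44,45,46

Square k = 1,…,23 (k and 47−k give the same square):
1²=1, 2²=4, 3²=9, 4²=16, 5²=25, 6²=36, 7²≡2, 8²≡17, 9²≡34, 10²≡6, 11²≡27, 12²≡3, 13²≡28, 14²≡8, 15²≡37, 16²≡21, 17²≡7, 18²≡42, 19²≡32, 20²≡24, 21²≡18, 22²≡14, 23²≡12 (mod 47).
The residues are {1, 2, 3, 4, 6, 7, 8, 9, 12, 14, 16, 17, 18, 21, 24, 25, 27, 28, 32, 34, 36, 37, 42}; the non-residues are the remaining 23 nonzero classes.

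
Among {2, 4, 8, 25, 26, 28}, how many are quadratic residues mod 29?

(2/29) = -1 → non-residue.
(4/29) = +1 → QR.
(8/29) = -1 → non-residue.
(25/29) = +1 → QR.
(26/29) = -1 → non-residue.
(28/29) = +1 → QR.
Total quadratic residues among the 6: 3.

3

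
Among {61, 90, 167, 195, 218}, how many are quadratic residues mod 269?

2

(61/269) = +1 → QR.
(90/269) = -1 → non-residue.
(167/269) = -1 → non-residue.
(195/269) = -1 → non-residue.
(218/269) = +1 → QR.
Total quadratic residues among the 5: 2.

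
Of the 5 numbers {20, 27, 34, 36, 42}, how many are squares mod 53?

2

(20/53) = -1 → non-residue.
(27/53) = -1 → non-residue.
(34/53) = -1 → non-residue.
(36/53) = +1 → QR.
(42/53) = +1 → QR.
Total quadratic residues among the 5: 2.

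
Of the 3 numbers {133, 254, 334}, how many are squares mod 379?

(133/379) = -1 → non-residue.
(254/379) = -1 → non-residue.
(334/379) = -1 → non-residue.
Total quadratic residues among the 3: 0.

0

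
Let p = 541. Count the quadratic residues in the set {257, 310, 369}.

1

(257/541) = -1 → non-residue.
(310/541) = -1 → non-residue.
(369/541) = +1 → QR.
Total quadratic residues among the 3: 1.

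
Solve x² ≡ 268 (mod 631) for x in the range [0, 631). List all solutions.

305, 326

Since 631 ≡ 3 (mod 4), a square root of 268 is 268^((631+1)/4) = 268^158 mod 631.
Repeated squaring: 268^2≡521, 268^4≡111, 268^8≡332, 268^16≡430, 268^32≡17, 268^64≡289, 268^128≡229 (mod 631).
268^158 = 268^(128+16+8+4+2) ≡ 326 (mod 631).
Check: 326² = 106276 ≡ 268 (mod 631). The two roots are 305 and 326.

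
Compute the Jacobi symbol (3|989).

Reciprocity: 3 ≡ 3 and 989 ≡ 1 (mod 4), so (3/989) = +(989/3).
Reduce top mod 3: now compute (2/3).
Pull out 2: since 3 ≡ 3 (mod 8), (2/3) = -1.
Reached (1/3) = 1. Collecting the sign flips along the way, the symbol is -1.

-1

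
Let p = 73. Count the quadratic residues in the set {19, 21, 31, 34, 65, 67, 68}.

(19/73) = +1 → QR.
(21/73) = -1 → non-residue.
(31/73) = -1 → non-residue.
(34/73) = -1 → non-residue.
(65/73) = +1 → QR.
(67/73) = +1 → QR.
(68/73) = -1 → non-residue.
Total quadratic residues among the 7: 3.

3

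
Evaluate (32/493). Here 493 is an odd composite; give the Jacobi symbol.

-1

Pull out 2^5: since 493 ≡ 5 (mod 8), (2/493) = -1, so (2/493)^5 = -1.
Reached (1/493) = 1. Collecting the sign flips along the way, the symbol is -1.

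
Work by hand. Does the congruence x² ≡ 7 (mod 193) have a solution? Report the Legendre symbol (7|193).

1

Euler's criterion: (7/193) ≡ 7^96 (mod 193).
7^2 ≡ 49 (mod 193)
7^4 ≡ 85 (mod 193)
7^8 ≡ 84 (mod 193)
7^16 ≡ 108 (mod 193)
7^32 ≡ 84 (mod 193)
7^64 ≡ 108 (mod 193)
7^96 = 7^(64+32) ≡ 1 (mod 193).
Result is 1, so (7/193) = 1.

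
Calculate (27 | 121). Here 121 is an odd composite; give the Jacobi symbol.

Reciprocity: 27 ≡ 3 and 121 ≡ 1 (mod 4), so (27/121) = +(121/27).
Reduce top mod 27: now compute (13/27).
Reciprocity: 13 ≡ 1 and 27 ≡ 3 (mod 4), so (13/27) = +(27/13).
Reduce top mod 13: now compute (1/13).
Reached (1/13) = 1. Collecting the sign flips along the way, the symbol is +1.

1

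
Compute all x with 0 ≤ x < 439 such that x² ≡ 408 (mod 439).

59, 380

Since 439 ≡ 3 (mod 4), a square root of 408 is 408^((439+1)/4) = 408^110 mod 439.
Repeated squaring: 408^2≡83, 408^4≡304, 408^8≡226, 408^16≡152, 408^32≡276, 408^64≡229 (mod 439).
408^110 = 408^(64+32+8+4+2) ≡ 380 (mod 439).
Check: 380² = 144400 ≡ 408 (mod 439). The two roots are 59 and 380.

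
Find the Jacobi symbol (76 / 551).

0

Pull out 2^2: since 551 ≡ 7 (mod 8), (2/551) = +1, so (2/551)^2 = +1.
Reciprocity: 19 ≡ 3 and 551 ≡ 3 (mod 4), so (19/551) = −(551/19).
Reduce top mod 19: now compute (0/19).
Top reduces to 0: gcd > 1, so the symbol is 0.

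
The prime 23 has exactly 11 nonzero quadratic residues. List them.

Square k = 1,…,11 (k and 23−k give the same square):
1²=1, 2²=4, 3²=9, 4²=16, 5²≡2, 6²≡13, 7²≡3, 8²≡18, 9²≡12, 10²≡8, 11²≡6 (mod 23).
So the quadratic residues mod 23 are {1, 2, 3, 4, 6, 8, 9, 12, 13, 16, 18}.

1,2,3,4,6,8,9,12,13,16,18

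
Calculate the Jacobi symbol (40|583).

-1

Pull out 2^3: since 583 ≡ 7 (mod 8), (2/583) = +1, so (2/583)^3 = +1.
Reciprocity: 5 ≡ 1 and 583 ≡ 3 (mod 4), so (5/583) = +(583/5).
Reduce top mod 5: now compute (3/5).
Reciprocity: 3 ≡ 3 and 5 ≡ 1 (mod 4), so (3/5) = +(5/3).
Reduce top mod 3: now compute (2/3).
Pull out 2: since 3 ≡ 3 (mod 8), (2/3) = -1.
Reached (1/3) = 1. Collecting the sign flips along the way, the symbol is -1.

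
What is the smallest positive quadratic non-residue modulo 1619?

(2/1619) = −1, so 2 is the smallest positive non-residue mod 1619.

2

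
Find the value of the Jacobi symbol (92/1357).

0

Pull out 2^2: since 1357 ≡ 5 (mod 8), (2/1357) = -1, so (2/1357)^2 = +1.
Reciprocity: 23 ≡ 3 and 1357 ≡ 1 (mod 4), so (23/1357) = +(1357/23).
Reduce top mod 23: now compute (0/23).
Top reduces to 0: gcd > 1, so the symbol is 0.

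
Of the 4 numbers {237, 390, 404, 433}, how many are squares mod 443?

2

(237/443) = +1 → QR.
(390/443) = +1 → QR.
(404/443) = -1 → non-residue.
(433/443) = -1 → non-residue.
Total quadratic residues among the 4: 2.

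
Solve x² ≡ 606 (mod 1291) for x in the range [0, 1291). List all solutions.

Since 1291 ≡ 3 (mod 4), a square root of 606 is 606^((1291+1)/4) = 606^323 mod 1291.
Repeated squaring: 606^2≡592, 606^4≡603, 606^8≡838, 606^16≡1231, 606^32≡1018, 606^64≡942, 606^128≡447, 606^256≡995 (mod 1291).
606^323 = 606^(256+64+2+1) ≡ 369 (mod 1291).
Check: 369² = 136161 ≡ 606 (mod 1291). The two roots are 369 and 922.

369, 922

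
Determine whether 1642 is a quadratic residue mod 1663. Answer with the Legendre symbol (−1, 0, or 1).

-1

Pull out 2: since 1663 ≡ 7 (mod 8), (2/1663) = +1.
Reciprocity: 821 ≡ 1 and 1663 ≡ 3 (mod 4), so (821/1663) = +(1663/821).
Reduce top mod 821: now compute (21/821).
Reciprocity: 21 ≡ 1 and 821 ≡ 1 (mod 4), so (21/821) = +(821/21).
Reduce top mod 21: now compute (2/21).
Pull out 2: since 21 ≡ 5 (mod 8), (2/21) = -1.
Reached (1/21) = 1. Collecting the sign flips along the way, the symbol is -1.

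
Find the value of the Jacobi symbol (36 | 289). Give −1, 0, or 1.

1

Pull out 2^2: since 289 ≡ 1 (mod 8), (2/289) = +1, so (2/289)^2 = +1.
Reciprocity: 9 ≡ 1 and 289 ≡ 1 (mod 4), so (9/289) = +(289/9).
Reduce top mod 9: now compute (1/9).
Reached (1/9) = 1. Collecting the sign flips along the way, the symbol is +1.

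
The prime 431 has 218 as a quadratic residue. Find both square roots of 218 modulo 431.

205, 226

Since 431 ≡ 3 (mod 4), a square root of 218 is 218^((431+1)/4) = 218^108 mod 431.
Repeated squaring: 218^2≡114, 218^4≡66, 218^8≡46, 218^16≡392, 218^32≡228, 218^64≡264 (mod 431).
218^108 = 218^(64+32+8+4) ≡ 205 (mod 431).
Check: 205² = 42025 ≡ 218 (mod 431). The two roots are 205 and 226.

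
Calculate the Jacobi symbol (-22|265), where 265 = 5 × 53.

1

First reduce: -22 ≡ 243 (mod 265).
Reciprocity: 243 ≡ 3 and 265 ≡ 1 (mod 4), so (243/265) = +(265/243).
Reduce top mod 243: now compute (22/243).
Pull out 2: since 243 ≡ 3 (mod 8), (2/243) = -1.
Reciprocity: 11 ≡ 3 and 243 ≡ 3 (mod 4), so (11/243) = −(243/11).
Reduce top mod 11: now compute (1/11).
Reached (1/11) = 1. Collecting the sign flips along the way, the symbol is +1.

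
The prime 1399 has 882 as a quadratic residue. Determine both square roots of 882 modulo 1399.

Since 1399 ≡ 3 (mod 4), a square root of 882 is 882^((1399+1)/4) = 882^350 mod 1399.
Repeated squaring: 882^2≡80, 882^4≡804, 882^8≡78, 882^16≡488, 882^32≡314, 882^64≡666, 882^128≡73, 882^256≡1132 (mod 1399).
882^350 = 882^(256+64+16+8+4+2) ≡ 1059 (mod 1399).
Check: 1059² = 1121481 ≡ 882 (mod 1399). The two roots are 340 and 1059.

340, 1059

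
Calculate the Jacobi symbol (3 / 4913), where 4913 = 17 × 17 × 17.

Reciprocity: 3 ≡ 3 and 4913 ≡ 1 (mod 4), so (3/4913) = +(4913/3).
Reduce top mod 3: now compute (2/3).
Pull out 2: since 3 ≡ 3 (mod 8), (2/3) = -1.
Reached (1/3) = 1. Collecting the sign flips along the way, the symbol is -1.

-1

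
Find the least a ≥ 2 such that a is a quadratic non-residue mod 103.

3

(2/103) = +1, so 2 is a residue.
(3/103) = −1, so 3 is the smallest positive non-residue mod 103.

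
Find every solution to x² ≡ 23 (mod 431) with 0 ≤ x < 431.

170, 261

Since 431 ≡ 3 (mod 4), a square root of 23 is 23^((431+1)/4) = 23^108 mod 431.
Repeated squaring: 23^2≡98, 23^4≡122, 23^8≡230, 23^16≡318, 23^32≡270, 23^64≡61 (mod 431).
23^108 = 23^(64+32+8+4) ≡ 261 (mod 431).
Check: 261² = 68121 ≡ 23 (mod 431). The two roots are 170 and 261.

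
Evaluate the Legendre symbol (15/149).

Reciprocity: 15 ≡ 3 and 149 ≡ 1 (mod 4), so (15/149) = +(149/15).
Reduce top mod 15: now compute (14/15).
Pull out 2: since 15 ≡ 7 (mod 8), (2/15) = +1.
Reciprocity: 7 ≡ 3 and 15 ≡ 3 (mod 4), so (7/15) = −(15/7).
Reduce top mod 7: now compute (1/7).
Reached (1/7) = 1. Collecting the sign flips along the way, the symbol is -1.

-1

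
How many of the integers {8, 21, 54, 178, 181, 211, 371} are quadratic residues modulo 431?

(8/431) = +1 → QR.
(21/431) = -1 → non-residue.
(54/431) = +1 → QR.
(178/431) = -1 → non-residue.
(181/431) = -1 → non-residue.
(211/431) = -1 → non-residue.
(371/431) = -1 → non-residue.
Total quadratic residues among the 7: 2.

2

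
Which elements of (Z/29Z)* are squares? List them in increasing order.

1 4 5 6 7 9 13 16 20 22 23 24 25 28

Square k = 1,…,14 (k and 29−k give the same square):
1²=1, 2²=4, 3²=9, 4²=16, 5²=25, 6²≡7, 7²≡20, 8²≡6, 9²≡23, 10²≡13, 11²≡5, 12²≡28, 13²≡24, 14²≡22 (mod 29).
So the quadratic residues mod 29 are {1, 4, 5, 6, 7, 9, 13, 16, 20, 22, 23, 24, 25, 28}.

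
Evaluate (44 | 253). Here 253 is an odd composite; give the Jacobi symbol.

0

Pull out 2^2: since 253 ≡ 5 (mod 8), (2/253) = -1, so (2/253)^2 = +1.
Reciprocity: 11 ≡ 3 and 253 ≡ 1 (mod 4), so (11/253) = +(253/11).
Reduce top mod 11: now compute (0/11).
Top reduces to 0: gcd > 1, so the symbol is 0.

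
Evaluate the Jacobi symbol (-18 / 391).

First reduce: -18 ≡ 373 (mod 391).
Reciprocity: 373 ≡ 1 and 391 ≡ 3 (mod 4), so (373/391) = +(391/373).
Reduce top mod 373: now compute (18/373).
Pull out 2: since 373 ≡ 5 (mod 8), (2/373) = -1.
Reciprocity: 9 ≡ 1 and 373 ≡ 1 (mod 4), so (9/373) = +(373/9).
Reduce top mod 9: now compute (4/9).
Pull out 2^2: since 9 ≡ 1 (mod 8), (2/9) = +1, so (2/9)^2 = +1.
Reached (1/9) = 1. Collecting the sign flips along the way, the symbol is -1.

-1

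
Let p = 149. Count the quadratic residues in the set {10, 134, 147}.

0

(10/149) = -1 → non-residue.
(134/149) = -1 → non-residue.
(147/149) = -1 → non-residue.
Total quadratic residues among the 3: 0.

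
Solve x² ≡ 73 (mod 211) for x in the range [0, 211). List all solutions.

101, 110

Since 211 ≡ 3 (mod 4), a square root of 73 is 73^((211+1)/4) = 73^53 mod 211.
Repeated squaring: 73^2≡54, 73^4≡173, 73^8≡178, 73^16≡34, 73^32≡101 (mod 211).
73^53 = 73^(32+16+4+1) ≡ 101 (mod 211).
Check: 101² = 10201 ≡ 73 (mod 211). The two roots are 101 and 110.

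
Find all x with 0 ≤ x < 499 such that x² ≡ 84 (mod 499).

87, 412

Since 499 ≡ 3 (mod 4), a square root of 84 is 84^((499+1)/4) = 84^125 mod 499.
Repeated squaring: 84^2≡70, 84^4≡409, 84^8≡116, 84^16≡482, 84^32≡289, 84^64≡188 (mod 499).
84^125 = 84^(64+32+16+8+4+1) ≡ 412 (mod 499).
Check: 412² = 169744 ≡ 84 (mod 499). The two roots are 87 and 412.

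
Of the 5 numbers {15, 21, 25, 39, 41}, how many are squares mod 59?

4

(15/59) = +1 → QR.
(21/59) = +1 → QR.
(25/59) = +1 → QR.
(39/59) = -1 → non-residue.
(41/59) = +1 → QR.
Total quadratic residues among the 5: 4.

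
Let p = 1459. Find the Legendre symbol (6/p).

Pull out 2: since 1459 ≡ 3 (mod 8), (2/1459) = -1.
Reciprocity: 3 ≡ 3 and 1459 ≡ 3 (mod 4), so (3/1459) = −(1459/3).
Reduce top mod 3: now compute (1/3).
Reached (1/3) = 1. Collecting the sign flips along the way, the symbol is +1.

1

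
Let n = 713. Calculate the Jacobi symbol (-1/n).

First reduce: -1 ≡ 712 (mod 713).
Pull out 2^3: since 713 ≡ 1 (mod 8), (2/713) = +1, so (2/713)^3 = +1.
Reciprocity: 89 ≡ 1 and 713 ≡ 1 (mod 4), so (89/713) = +(713/89).
Reduce top mod 89: now compute (1/89).
Reached (1/89) = 1. Collecting the sign flips along the way, the symbol is +1.

1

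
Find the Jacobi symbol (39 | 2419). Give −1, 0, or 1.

-1

Reciprocity: 39 ≡ 3 and 2419 ≡ 3 (mod 4), so (39/2419) = −(2419/39).
Reduce top mod 39: now compute (1/39).
Reached (1/39) = 1. Collecting the sign flips along the way, the symbol is -1.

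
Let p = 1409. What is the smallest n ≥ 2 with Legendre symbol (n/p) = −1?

(2/1409) = +1, so 2 is a residue.
(3/1409) = −1, so 3 is the smallest positive non-residue mod 1409.

3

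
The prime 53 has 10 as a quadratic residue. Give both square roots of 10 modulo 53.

13, 40

53 ≡ 1 (mod 4), so we find a root by search.
Trying successive values, 13² = 169 ≡ 10 (mod 53). The other root is 53 − 13 = 40.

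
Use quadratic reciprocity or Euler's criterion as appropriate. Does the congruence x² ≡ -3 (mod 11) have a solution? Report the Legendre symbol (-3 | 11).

First reduce: -3 ≡ 8 (mod 11).
Pull out 2^3: since 11 ≡ 3 (mod 8), (2/11) = -1, so (2/11)^3 = -1.
Reached (1/11) = 1. Collecting the sign flips along the way, the symbol is -1.

-1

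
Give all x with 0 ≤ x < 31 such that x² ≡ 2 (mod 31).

Since 31 ≡ 3 (mod 4), a square root of 2 is 2^((31+1)/4) = 2^8 mod 31.
Repeated squaring: 2^2≡4, 2^4≡16, 2^8≡8 (mod 31).
2^8 = 2^(8) ≡ 8 (mod 31).
Check: 8² = 64 ≡ 2 (mod 31). The two roots are 8 and 23.

8, 23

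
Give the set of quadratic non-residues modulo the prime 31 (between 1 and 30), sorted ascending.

3,6,11,12,13,15,17,21,22,23,24,26,27,29,30

Square k = 1,…,15 (k and 31−k give the same square):
1²=1, 2²=4, 3²=9, 4²=16, 5²=25, 6²≡5, 7²≡18, 8²≡2, 9²≡19, 10²≡7, 11²≡28, 12²≡20, 13²≡14, 14²≡10, 15²≡8 (mod 31).
The residues are {1, 2, 4, 5, 7, 8, 9, 10, 14, 16, 18, 19, 20, 25, 28}; the non-residues are the remaining 15 nonzero classes.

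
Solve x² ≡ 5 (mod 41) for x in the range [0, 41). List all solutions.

13, 28

41 ≡ 1 (mod 4), so we find a root by search.
Trying successive values, 13² = 169 ≡ 5 (mod 41). The other root is 41 − 13 = 28.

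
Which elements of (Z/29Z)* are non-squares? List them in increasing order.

Square k = 1,…,14 (k and 29−k give the same square):
1²=1, 2²=4, 3²=9, 4²=16, 5²=25, 6²≡7, 7²≡20, 8²≡6, 9²≡23, 10²≡13, 11²≡5, 12²≡28, 13²≡24, 14²≡22 (mod 29).
The residues are {1, 4, 5, 6, 7, 9, 13, 16, 20, 22, 23, 24, 25, 28}; the non-residues are the remaining 14 nonzero classes.

2, 3, 8, 10, 11, 12, 14, 15, 17, 18, 19, 21, 26, 27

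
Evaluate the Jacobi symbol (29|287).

Reciprocity: 29 ≡ 1 and 287 ≡ 3 (mod 4), so (29/287) = +(287/29).
Reduce top mod 29: now compute (26/29).
Pull out 2: since 29 ≡ 5 (mod 8), (2/29) = -1.
Reciprocity: 13 ≡ 1 and 29 ≡ 1 (mod 4), so (13/29) = +(29/13).
Reduce top mod 13: now compute (3/13).
Reciprocity: 3 ≡ 3 and 13 ≡ 1 (mod 4), so (3/13) = +(13/3).
Reduce top mod 3: now compute (1/3).
Reached (1/3) = 1. Collecting the sign flips along the way, the symbol is -1.

-1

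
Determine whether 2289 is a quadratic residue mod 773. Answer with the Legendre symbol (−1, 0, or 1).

-1

First reduce: 2289 ≡ 743 (mod 773).
Reciprocity: 743 ≡ 3 and 773 ≡ 1 (mod 4), so (743/773) = +(773/743).
Reduce top mod 743: now compute (30/743).
Pull out 2: since 743 ≡ 7 (mod 8), (2/743) = +1.
Reciprocity: 15 ≡ 3 and 743 ≡ 3 (mod 4), so (15/743) = −(743/15).
Reduce top mod 15: now compute (8/15).
Pull out 2^3: since 15 ≡ 7 (mod 8), (2/15) = +1, so (2/15)^3 = +1.
Reached (1/15) = 1. Collecting the sign flips along the way, the symbol is -1.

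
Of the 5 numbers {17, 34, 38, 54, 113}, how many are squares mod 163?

4

(17/163) = -1 → non-residue.
(34/163) = +1 → QR.
(38/163) = +1 → QR.
(54/163) = +1 → QR.
(113/163) = +1 → QR.
Total quadratic residues among the 5: 4.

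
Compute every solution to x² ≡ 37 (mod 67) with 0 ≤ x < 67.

29, 38

Since 67 ≡ 3 (mod 4), a square root of 37 is 37^((67+1)/4) = 37^17 mod 67.
Repeated squaring: 37^2≡29, 37^4≡37, 37^8≡29, 37^16≡37 (mod 67).
37^17 = 37^(16+1) ≡ 29 (mod 67).
Check: 29² = 841 ≡ 37 (mod 67). The two roots are 29 and 38.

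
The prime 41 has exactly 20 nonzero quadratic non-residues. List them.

3,6,7,11,12,13,14,15,17,19,22,24,26,27,28,29,30,34,35,38

Square k = 1,…,20 (k and 41−k give the same square):
1²=1, 2²=4, 3²=9, 4²=16, 5²=25, 6²=36, 7²≡8, 8²≡23, 9²≡40, 10²≡18, 11²≡39, 12²≡21, 13²≡5, 14²≡32, 15²≡20, 16²≡10, 17²≡2, 18²≡37, 19²≡33, 20²≡31 (mod 41).
The residues are {1, 2, 4, 5, 8, 9, 10, 16, 18, 20, 21, 23, 25, 31, 32, 33, 36, 37, 39, 40}; the non-residues are the remaining 20 nonzero classes.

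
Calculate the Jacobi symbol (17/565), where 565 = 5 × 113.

1

Reciprocity: 17 ≡ 1 and 565 ≡ 1 (mod 4), so (17/565) = +(565/17).
Reduce top mod 17: now compute (4/17).
Pull out 2^2: since 17 ≡ 1 (mod 8), (2/17) = +1, so (2/17)^2 = +1.
Reached (1/17) = 1. Collecting the sign flips along the way, the symbol is +1.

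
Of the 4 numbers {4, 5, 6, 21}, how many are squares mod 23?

2

(4/23) = +1 → QR.
(5/23) = -1 → non-residue.
(6/23) = +1 → QR.
(21/23) = -1 → non-residue.
Total quadratic residues among the 4: 2.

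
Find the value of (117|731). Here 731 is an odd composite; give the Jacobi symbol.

1

Reciprocity: 117 ≡ 1 and 731 ≡ 3 (mod 4), so (117/731) = +(731/117).
Reduce top mod 117: now compute (29/117).
Reciprocity: 29 ≡ 1 and 117 ≡ 1 (mod 4), so (29/117) = +(117/29).
Reduce top mod 29: now compute (1/29).
Reached (1/29) = 1. Collecting the sign flips along the way, the symbol is +1.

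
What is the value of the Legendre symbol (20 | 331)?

1

Pull out 2^2: since 331 ≡ 3 (mod 8), (2/331) = -1, so (2/331)^2 = +1.
Reciprocity: 5 ≡ 1 and 331 ≡ 3 (mod 4), so (5/331) = +(331/5).
Reduce top mod 5: now compute (1/5).
Reached (1/5) = 1. Collecting the sign flips along the way, the symbol is +1.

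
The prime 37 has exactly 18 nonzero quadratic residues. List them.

Square k = 1,…,18 (k and 37−k give the same square):
1²=1, 2²=4, 3²=9, 4²=16, 5²=25, 6²=36, 7²≡12, 8²≡27, 9²≡7, 10²≡26, 11²≡10, 12²≡33, 13²≡21, 14²≡11, 15²≡3, 16²≡34, 17²≡30, 18²≡28 (mod 37).
So the quadratic residues mod 37 are {1, 3, 4, 7, 9, 10, 11, 12, 16, 21, 25, 26, 27, 28, 30, 33, 34, 36}.

1,3,4,7,9,10,11,12,16,21,25,26,27,28,30,33,34,36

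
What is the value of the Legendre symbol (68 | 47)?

1

Euler's criterion: (68/47) ≡ 21^23 (mod 47).
21^2 ≡ 18 (mod 47)
21^4 ≡ 42 (mod 47)
21^8 ≡ 25 (mod 47)
21^16 ≡ 14 (mod 47)
21^23 = 21^(16+4+2+1) ≡ 1 (mod 47).
Result is 1, so (68/47) = 1.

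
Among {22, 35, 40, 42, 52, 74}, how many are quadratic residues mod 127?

(22/127) = +1 → QR.
(35/127) = +1 → QR.
(40/127) = -1 → non-residue.
(42/127) = +1 → QR.
(52/127) = +1 → QR.
(74/127) = +1 → QR.
Total quadratic residues among the 6: 5.

5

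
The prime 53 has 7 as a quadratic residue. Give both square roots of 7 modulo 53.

53 ≡ 1 (mod 4), so we find a root by search.
Trying successive values, 22² = 484 ≡ 7 (mod 53). The other root is 53 − 22 = 31.

22, 31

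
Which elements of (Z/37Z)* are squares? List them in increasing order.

Square k = 1,…,18 (k and 37−k give the same square):
1²=1, 2²=4, 3²=9, 4²=16, 5²=25, 6²=36, 7²≡12, 8²≡27, 9²≡7, 10²≡26, 11²≡10, 12²≡33, 13²≡21, 14²≡11, 15²≡3, 16²≡34, 17²≡30, 18²≡28 (mod 37).
So the quadratic residues mod 37 are {1, 3, 4, 7, 9, 10, 11, 12, 16, 21, 25, 26, 27, 28, 30, 33, 34, 36}.

1, 3, 4, 7, 9, 10, 11, 12, 16, 21, 25, 26, 27, 28, 30, 33, 34, 36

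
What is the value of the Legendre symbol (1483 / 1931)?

-1

Reciprocity: 1483 ≡ 3 and 1931 ≡ 3 (mod 4), so (1483/1931) = −(1931/1483).
Reduce top mod 1483: now compute (448/1483).
Pull out 2^6: since 1483 ≡ 3 (mod 8), (2/1483) = -1, so (2/1483)^6 = +1.
Reciprocity: 7 ≡ 3 and 1483 ≡ 3 (mod 4), so (7/1483) = −(1483/7).
Reduce top mod 7: now compute (6/7).
Pull out 2: since 7 ≡ 7 (mod 8), (2/7) = +1.
Reciprocity: 3 ≡ 3 and 7 ≡ 3 (mod 4), so (3/7) = −(7/3).
Reduce top mod 3: now compute (1/3).
Reached (1/3) = 1. Collecting the sign flips along the way, the symbol is -1.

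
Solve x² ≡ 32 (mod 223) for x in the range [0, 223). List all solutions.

Since 223 ≡ 3 (mod 4), a square root of 32 is 32^((223+1)/4) = 32^56 mod 223.
Repeated squaring: 32^2≡132, 32^4≡30, 32^8≡8, 32^16≡64, 32^32≡82 (mod 223).
32^56 = 32^(32+16+8) ≡ 60 (mod 223).
Check: 60² = 3600 ≡ 32 (mod 223). The two roots are 60 and 163.

60, 163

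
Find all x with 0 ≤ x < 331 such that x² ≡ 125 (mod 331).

Since 331 ≡ 3 (mod 4), a square root of 125 is 125^((331+1)/4) = 125^83 mod 331.
Repeated squaring: 125^2≡68, 125^4≡321, 125^8≡100, 125^16≡70, 125^32≡266, 125^64≡253 (mod 331).
125^83 = 125^(64+16+2+1) ≡ 172 (mod 331).
Check: 172² = 29584 ≡ 125 (mod 331). The two roots are 159 and 172.

159, 172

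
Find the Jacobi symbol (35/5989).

Reciprocity: 35 ≡ 3 and 5989 ≡ 1 (mod 4), so (35/5989) = +(5989/35).
Reduce top mod 35: now compute (4/35).
Pull out 2^2: since 35 ≡ 3 (mod 8), (2/35) = -1, so (2/35)^2 = +1.
Reached (1/35) = 1. Collecting the sign flips along the way, the symbol is +1.

1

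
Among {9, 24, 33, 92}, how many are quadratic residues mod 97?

3

(9/97) = +1 → QR.
(24/97) = +1 → QR.
(33/97) = +1 → QR.
(92/97) = -1 → non-residue.
Total quadratic residues among the 4: 3.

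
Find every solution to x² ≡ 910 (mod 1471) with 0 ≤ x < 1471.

Since 1471 ≡ 3 (mod 4), a square root of 910 is 910^((1471+1)/4) = 910^368 mod 1471.
Repeated squaring: 910^2≡1398, 910^4≡916, 910^8≡586, 910^16≡653, 910^32≡1290, 910^64≡399, 910^128≡333, 910^256≡564 (mod 1471).
910^368 = 910^(256+64+32+16) ≡ 612 (mod 1471).
Check: 612² = 374544 ≡ 910 (mod 1471). The two roots are 612 and 859.

612, 859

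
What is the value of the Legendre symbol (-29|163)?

First reduce: -29 ≡ 134 (mod 163).
Pull out 2: since 163 ≡ 3 (mod 8), (2/163) = -1.
Reciprocity: 67 ≡ 3 and 163 ≡ 3 (mod 4), so (67/163) = −(163/67).
Reduce top mod 67: now compute (29/67).
Reciprocity: 29 ≡ 1 and 67 ≡ 3 (mod 4), so (29/67) = +(67/29).
Reduce top mod 29: now compute (9/29).
Reciprocity: 9 ≡ 1 and 29 ≡ 1 (mod 4), so (9/29) = +(29/9).
Reduce top mod 9: now compute (2/9).
Pull out 2: since 9 ≡ 1 (mod 8), (2/9) = +1.
Reached (1/9) = 1. Collecting the sign flips along the way, the symbol is +1.

1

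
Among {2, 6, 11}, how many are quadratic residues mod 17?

(2/17) = +1 → QR.
(6/17) = -1 → non-residue.
(11/17) = -1 → non-residue.
Total quadratic residues among the 3: 1.

1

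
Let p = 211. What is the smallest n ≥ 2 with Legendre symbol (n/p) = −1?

(2/211) = −1, so 2 is the smallest positive non-residue mod 211.

2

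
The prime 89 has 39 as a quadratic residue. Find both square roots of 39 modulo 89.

89 ≡ 1 (mod 4), so we find a root by search.
Trying successive values, 22² = 484 ≡ 39 (mod 89). The other root is 89 − 22 = 67.

22, 67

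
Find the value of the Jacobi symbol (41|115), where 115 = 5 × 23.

Reciprocity: 41 ≡ 1 and 115 ≡ 3 (mod 4), so (41/115) = +(115/41).
Reduce top mod 41: now compute (33/41).
Reciprocity: 33 ≡ 1 and 41 ≡ 1 (mod 4), so (33/41) = +(41/33).
Reduce top mod 33: now compute (8/33).
Pull out 2^3: since 33 ≡ 1 (mod 8), (2/33) = +1, so (2/33)^3 = +1.
Reached (1/33) = 1. Collecting the sign flips along the way, the symbol is +1.

1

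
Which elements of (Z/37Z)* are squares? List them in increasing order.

Square k = 1,…,18 (k and 37−k give the same square):
1²=1, 2²=4, 3²=9, 4²=16, 5²=25, 6²=36, 7²≡12, 8²≡27, 9²≡7, 10²≡26, 11²≡10, 12²≡33, 13²≡21, 14²≡11, 15²≡3, 16²≡34, 17²≡30, 18²≡28 (mod 37).
So the quadratic residues mod 37 are {1, 3, 4, 7, 9, 10, 11, 12, 16, 21, 25, 26, 27, 28, 30, 33, 34, 36}.

1,3,4,7,9,10,11,12,16,21,25,26,27,28,30,33,34,36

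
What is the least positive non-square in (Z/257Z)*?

3

(2/257) = +1, so 2 is a residue.
(3/257) = −1, so 3 is the smallest positive non-residue mod 257.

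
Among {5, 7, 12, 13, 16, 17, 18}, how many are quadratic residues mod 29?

(5/29) = +1 → QR.
(7/29) = +1 → QR.
(12/29) = -1 → non-residue.
(13/29) = +1 → QR.
(16/29) = +1 → QR.
(17/29) = -1 → non-residue.
(18/29) = -1 → non-residue.
Total quadratic residues among the 7: 4.

4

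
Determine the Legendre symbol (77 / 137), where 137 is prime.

Reciprocity: 77 ≡ 1 and 137 ≡ 1 (mod 4), so (77/137) = +(137/77).
Reduce top mod 77: now compute (60/77).
Pull out 2^2: since 77 ≡ 5 (mod 8), (2/77) = -1, so (2/77)^2 = +1.
Reciprocity: 15 ≡ 3 and 77 ≡ 1 (mod 4), so (15/77) = +(77/15).
Reduce top mod 15: now compute (2/15).
Pull out 2: since 15 ≡ 7 (mod 8), (2/15) = +1.
Reached (1/15) = 1. Collecting the sign flips along the way, the symbol is +1.

1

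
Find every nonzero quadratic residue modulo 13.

Square k = 1,…,6 (k and 13−k give the same square):
1²=1, 2²=4, 3²=9, 4²≡3, 5²≡12, 6²≡10 (mod 13).
So the quadratic residues mod 13 are {1, 3, 4, 9, 10, 12}.

1,3,4,9,10,12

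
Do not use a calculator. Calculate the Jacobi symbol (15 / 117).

0

Reciprocity: 15 ≡ 3 and 117 ≡ 1 (mod 4), so (15/117) = +(117/15).
Reduce top mod 15: now compute (12/15).
Pull out 2^2: since 15 ≡ 7 (mod 8), (2/15) = +1, so (2/15)^2 = +1.
Reciprocity: 3 ≡ 3 and 15 ≡ 3 (mod 4), so (3/15) = −(15/3).
Reduce top mod 3: now compute (0/3).
Top reduces to 0: gcd > 1, so the symbol is 0.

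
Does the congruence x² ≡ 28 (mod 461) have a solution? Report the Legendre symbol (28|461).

-1

Pull out 2^2: since 461 ≡ 5 (mod 8), (2/461) = -1, so (2/461)^2 = +1.
Reciprocity: 7 ≡ 3 and 461 ≡ 1 (mod 4), so (7/461) = +(461/7).
Reduce top mod 7: now compute (6/7).
Pull out 2: since 7 ≡ 7 (mod 8), (2/7) = +1.
Reciprocity: 3 ≡ 3 and 7 ≡ 3 (mod 4), so (3/7) = −(7/3).
Reduce top mod 3: now compute (1/3).
Reached (1/3) = 1. Collecting the sign flips along the way, the symbol is -1.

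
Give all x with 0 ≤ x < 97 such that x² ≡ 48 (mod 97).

40, 57

97 ≡ 1 (mod 4), so we find a root by search.
Trying successive values, 40² = 1600 ≡ 48 (mod 97). The other root is 97 − 40 = 57.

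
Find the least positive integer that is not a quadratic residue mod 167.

5

(2/167) = +1, so 2 is a residue.
(3/167) = +1, so 3 is a residue.
(4/167) = +1, so 4 is a residue.
(5/167) = −1, so 5 is the smallest positive non-residue mod 167.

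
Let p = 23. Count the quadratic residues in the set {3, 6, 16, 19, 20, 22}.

3

(3/23) = +1 → QR.
(6/23) = +1 → QR.
(16/23) = +1 → QR.
(19/23) = -1 → non-residue.
(20/23) = -1 → non-residue.
(22/23) = -1 → non-residue.
Total quadratic residues among the 6: 3.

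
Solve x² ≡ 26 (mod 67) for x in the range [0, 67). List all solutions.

19, 48

Since 67 ≡ 3 (mod 4), a square root of 26 is 26^((67+1)/4) = 26^17 mod 67.
Repeated squaring: 26^2≡6, 26^4≡36, 26^8≡23, 26^16≡60 (mod 67).
26^17 = 26^(16+1) ≡ 19 (mod 67).
Check: 19² = 361 ≡ 26 (mod 67). The two roots are 19 and 48.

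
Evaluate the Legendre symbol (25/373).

1

Reciprocity: 25 ≡ 1 and 373 ≡ 1 (mod 4), so (25/373) = +(373/25).
Reduce top mod 25: now compute (23/25).
Reciprocity: 23 ≡ 3 and 25 ≡ 1 (mod 4), so (23/25) = +(25/23).
Reduce top mod 23: now compute (2/23).
Pull out 2: since 23 ≡ 7 (mod 8), (2/23) = +1.
Reached (1/23) = 1. Collecting the sign flips along the way, the symbol is +1.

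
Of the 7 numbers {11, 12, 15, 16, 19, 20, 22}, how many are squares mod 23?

(11/23) = -1 → non-residue.
(12/23) = +1 → QR.
(15/23) = -1 → non-residue.
(16/23) = +1 → QR.
(19/23) = -1 → non-residue.
(20/23) = -1 → non-residue.
(22/23) = -1 → non-residue.
Total quadratic residues among the 7: 2.

2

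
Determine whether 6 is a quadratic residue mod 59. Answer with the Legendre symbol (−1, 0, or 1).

-1

Euler's criterion: (6/59) ≡ 6^29 (mod 59).
6^2 ≡ 36 (mod 59)
6^4 ≡ 57 (mod 59)
6^8 ≡ 4 (mod 59)
6^16 ≡ 16 (mod 59)
6^29 = 6^(16+8+4+1) ≡ 58 (mod 59).
Result is 58 ≡ −1, so (6/59) = −1.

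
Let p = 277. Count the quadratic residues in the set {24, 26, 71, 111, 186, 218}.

3

(24/277) = -1 → non-residue.
(26/277) = -1 → non-residue.
(71/277) = +1 → QR.
(111/277) = -1 → non-residue.
(186/277) = +1 → QR.
(218/277) = +1 → QR.
Total quadratic residues among the 6: 3.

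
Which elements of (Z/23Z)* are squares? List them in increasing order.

1, 2, 3, 4, 6, 8, 9, 12, 13, 16, 18

Square k = 1,…,11 (k and 23−k give the same square):
1²=1, 2²=4, 3²=9, 4²=16, 5²≡2, 6²≡13, 7²≡3, 8²≡18, 9²≡12, 10²≡8, 11²≡6 (mod 23).
So the quadratic residues mod 23 are {1, 2, 3, 4, 6, 8, 9, 12, 13, 16, 18}.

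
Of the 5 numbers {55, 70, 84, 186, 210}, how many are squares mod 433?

(55/433) = -1 → non-residue.
(70/433) = +1 → QR.
(84/433) = -1 → non-residue.
(186/433) = -1 → non-residue.
(210/433) = +1 → QR.
Total quadratic residues among the 5: 2.

2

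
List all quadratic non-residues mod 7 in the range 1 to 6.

Square k = 1,…,3 (k and 7−k give the same square):
1²=1, 2²=4, 3²≡2 (mod 7).
The residues are {1, 2, 4}; the non-residues are the remaining 3 nonzero classes.

3,5,6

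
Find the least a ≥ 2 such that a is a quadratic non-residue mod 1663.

(2/1663) = +1, so 2 is a residue.
(3/1663) = −1, so 3 is the smallest positive non-residue mod 1663.

3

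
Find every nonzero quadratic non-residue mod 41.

3, 6, 7, 11, 12, 13, 14, 15, 17, 19, 22, 24, 26, 27, 28, 29, 30, 34, 35, 38

Square k = 1,…,20 (k and 41−k give the same square):
1²=1, 2²=4, 3²=9, 4²=16, 5²=25, 6²=36, 7²≡8, 8²≡23, 9²≡40, 10²≡18, 11²≡39, 12²≡21, 13²≡5, 14²≡32, 15²≡20, 16²≡10, 17²≡2, 18²≡37, 19²≡33, 20²≡31 (mod 41).
The residues are {1, 2, 4, 5, 8, 9, 10, 16, 18, 20, 21, 23, 25, 31, 32, 33, 36, 37, 39, 40}; the non-residues are the remaining 20 nonzero classes.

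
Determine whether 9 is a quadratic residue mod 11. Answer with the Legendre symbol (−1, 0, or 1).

1

Reciprocity: 9 ≡ 1 and 11 ≡ 3 (mod 4), so (9/11) = +(11/9).
Reduce top mod 9: now compute (2/9).
Pull out 2: since 9 ≡ 1 (mod 8), (2/9) = +1.
Reached (1/9) = 1. Collecting the sign flips along the way, the symbol is +1.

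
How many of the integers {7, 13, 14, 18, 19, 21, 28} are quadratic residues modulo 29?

(7/29) = +1 → QR.
(13/29) = +1 → QR.
(14/29) = -1 → non-residue.
(18/29) = -1 → non-residue.
(19/29) = -1 → non-residue.
(21/29) = -1 → non-residue.
(28/29) = +1 → QR.
Total quadratic residues among the 7: 3.

3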